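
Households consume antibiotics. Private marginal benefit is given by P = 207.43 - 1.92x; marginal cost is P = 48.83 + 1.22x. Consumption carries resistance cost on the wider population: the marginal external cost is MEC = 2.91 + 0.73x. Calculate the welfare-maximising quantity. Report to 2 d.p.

Social marginal benefit = demand − MEC = 204.52 - 2.65x.
Set SMB = MC: 204.52 - 2.65x = 48.83 + 1.22x → x* = 40.2300.

x* = 40.23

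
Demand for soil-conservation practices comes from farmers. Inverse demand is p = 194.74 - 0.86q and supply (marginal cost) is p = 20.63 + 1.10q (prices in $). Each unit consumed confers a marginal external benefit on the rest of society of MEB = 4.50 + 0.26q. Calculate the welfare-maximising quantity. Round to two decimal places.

Social marginal benefit = demand + MEB = 199.24 - 0.60q.
Set SMB = MC: 199.24 - 0.60q = 20.63 + 1.10q → q* = 105.0647.

q* = 105.06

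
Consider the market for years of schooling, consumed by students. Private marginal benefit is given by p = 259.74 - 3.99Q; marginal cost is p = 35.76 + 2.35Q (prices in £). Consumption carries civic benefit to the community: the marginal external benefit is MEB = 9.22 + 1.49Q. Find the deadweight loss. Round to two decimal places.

Market equilibrium (private): 35.76 + 2.35Q = 259.74 - 3.99Q → Q_m = 35.3281.
Social marginal benefit = demand + MEB = 268.96 - 2.50Q.
Set SMB = MC: 268.96 - 2.50Q = 35.76 + 2.35Q → Q* = 48.0825.
Height of the DWL triangle at Q_m is SMB(Q_m) − MC(Q_m) = MEB(Q_m) = 61.8588.
DWL = ½ × 12.7544 × 61.8588 = 394.4859.

DWL = £394.49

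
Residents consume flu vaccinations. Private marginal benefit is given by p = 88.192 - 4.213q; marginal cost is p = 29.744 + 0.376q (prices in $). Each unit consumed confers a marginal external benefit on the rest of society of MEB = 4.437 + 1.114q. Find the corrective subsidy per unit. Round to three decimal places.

Social marginal benefit = demand + MEB = 92.629 - 3.099q.
Set SMB = MC: 92.629 - 3.099q = 29.744 + 0.376q → q* = 18.0964.
The Pigouvian subsidy equals MEB at q*: 4.437 + 1.114×18.0964 = 24.5964.

subsidy = $24.596 per unit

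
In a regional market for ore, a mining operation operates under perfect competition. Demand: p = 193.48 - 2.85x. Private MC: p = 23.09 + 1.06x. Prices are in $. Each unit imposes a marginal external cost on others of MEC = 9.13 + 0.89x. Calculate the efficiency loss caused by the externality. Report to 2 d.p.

DWL = $239.15

Market equilibrium (private): 23.09 + 1.06x = 193.48 - 2.85x → x_m = 43.5780.
Social marginal cost = private MC + MEC = 32.22 + 1.95x.
Set SMC = demand: 32.22 + 1.95x = 193.48 - 2.85x → x* = 33.5958.
The loss is the area between SMC and demand from x* to x_m; with linear curves that's a triangle of height MEC(x_m).
DWL = ½ × 9.9822 × 47.9144 = 239.1456.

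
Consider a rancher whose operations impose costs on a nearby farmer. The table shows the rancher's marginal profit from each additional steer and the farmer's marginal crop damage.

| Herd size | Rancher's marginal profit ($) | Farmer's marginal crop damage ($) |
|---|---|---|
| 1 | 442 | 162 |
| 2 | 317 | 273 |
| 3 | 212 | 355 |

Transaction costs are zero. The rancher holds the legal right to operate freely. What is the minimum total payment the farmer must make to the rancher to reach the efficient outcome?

Left alone the rancher would choose level 3 (marginal profit stays positive).
Efficient level: k* = 2 (marginal profit ≥ marginal crop damage through 2).
The farmer must at least cover the rancher's forgone profit from cutting 3→2: 212 = 212.

$212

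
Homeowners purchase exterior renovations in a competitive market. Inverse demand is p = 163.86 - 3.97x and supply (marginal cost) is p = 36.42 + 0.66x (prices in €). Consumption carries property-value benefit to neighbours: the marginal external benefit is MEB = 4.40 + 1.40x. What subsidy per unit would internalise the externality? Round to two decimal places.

Social marginal benefit = demand + MEB = 168.26 - 2.57x.
Set SMB = MC: 168.26 - 2.57x = 36.42 + 0.66x → x* = 40.8173.
The Pigouvian subsidy equals MEB at x*: 4.40 + 1.40×40.8173 = 61.5442.

subsidy = €61.54 per unit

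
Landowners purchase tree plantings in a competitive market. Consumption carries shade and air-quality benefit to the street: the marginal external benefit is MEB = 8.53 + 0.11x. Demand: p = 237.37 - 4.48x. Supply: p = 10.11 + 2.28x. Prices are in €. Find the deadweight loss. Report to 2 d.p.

Market equilibrium (private): 10.11 + 2.28x = 237.37 - 4.48x → x_m = 33.6183.
Social marginal benefit = demand + MEB = 245.90 - 4.37x.
Set SMB = MC: 245.90 - 4.37x = 10.11 + 2.28x → x* = 35.4571.
Between x* and x_m the wedge SMB − MC runs linearly from 0 to MEB(x_m), so the loss is a triangle.
DWL = ½ × 1.8388 × 12.2280 = 11.2424.

DWL = €11.24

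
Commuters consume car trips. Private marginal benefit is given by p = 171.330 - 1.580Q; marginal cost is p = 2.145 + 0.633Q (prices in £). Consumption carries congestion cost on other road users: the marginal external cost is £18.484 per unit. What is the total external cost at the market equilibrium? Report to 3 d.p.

£1413.111

Market equilibrium (private): 2.145 + 0.633Q = 171.330 - 1.580Q → Q_m = 76.4505.
Total external cost = MEC × Q_m = 18.484 × 76.4505 = 1413.1110.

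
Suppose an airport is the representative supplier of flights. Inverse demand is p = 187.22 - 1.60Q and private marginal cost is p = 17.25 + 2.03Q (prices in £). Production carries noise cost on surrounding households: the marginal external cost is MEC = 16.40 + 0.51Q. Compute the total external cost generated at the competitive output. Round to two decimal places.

Market equilibrium (private): 17.25 + 2.03Q = 187.22 - 1.60Q → Q_m = 46.8237.
Total external cost = ∫₀^{Q_m} (16.40 + 0.51Q) dQ = 16.40×46.8237 + ½×0.51×46.8237² = 1326.9857.

£1326.99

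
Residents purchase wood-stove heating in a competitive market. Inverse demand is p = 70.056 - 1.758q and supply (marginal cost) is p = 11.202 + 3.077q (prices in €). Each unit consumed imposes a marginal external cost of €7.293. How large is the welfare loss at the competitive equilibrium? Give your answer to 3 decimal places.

DWL = €5.500

Market equilibrium (private): 11.202 + 3.077q = 70.056 - 1.758q → q_m = 12.1725.
Social marginal benefit = demand − MEC = 62.763 - 1.758q.
Set SMB = MC: 62.763 - 1.758q = 11.202 + 3.077q → q* = 10.6641.
Height of the DWL triangle at q_m is MC(q_m) − SMB(q_m) = MEC(q_m) = 7.2930.
DWL = ½ × 1.5084 × 7.2930 = 5.5004.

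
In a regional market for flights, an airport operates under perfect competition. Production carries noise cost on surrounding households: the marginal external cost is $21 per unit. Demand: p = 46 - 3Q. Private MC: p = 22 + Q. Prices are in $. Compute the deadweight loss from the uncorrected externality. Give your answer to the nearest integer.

DWL = $55

Market equilibrium (private): 22 + Q = 46 - 3Q → Q_m = 6.0000.
Social marginal cost = private MC + MEC = 43 + Q.
Set SMC = demand: 43 + Q = 46 - 3Q → Q* = 0.7500.
Height of the DWL triangle at Q_m is SMC(Q_m) − demand(Q_m) = MEC(Q_m) = 21.0000.
DWL = ½ × 5.2500 × 21.0000 = 55.1250.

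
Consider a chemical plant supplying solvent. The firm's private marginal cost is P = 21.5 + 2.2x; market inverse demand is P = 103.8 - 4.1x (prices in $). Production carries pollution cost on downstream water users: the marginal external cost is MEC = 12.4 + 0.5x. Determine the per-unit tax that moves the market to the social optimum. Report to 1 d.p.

Social marginal cost = private MC + MEC = 33.9 + 2.7x.
Set SMC = demand: 33.9 + 2.7x = 103.8 - 4.1x → x* = 10.2794.
The Pigouvian tax equals MEC at x*: 12.4 + 0.5×10.2794 = 17.5397.

tax = $17.5 per unit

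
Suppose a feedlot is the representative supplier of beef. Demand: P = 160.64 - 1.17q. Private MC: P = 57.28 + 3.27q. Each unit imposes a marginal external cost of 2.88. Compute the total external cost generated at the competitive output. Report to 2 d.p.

Market equilibrium (private): 57.28 + 3.27q = 160.64 - 1.17q → q_m = 23.2793.
Total external cost = MEC × q_m = 2.88 × 23.2793 = 67.0444.

67.04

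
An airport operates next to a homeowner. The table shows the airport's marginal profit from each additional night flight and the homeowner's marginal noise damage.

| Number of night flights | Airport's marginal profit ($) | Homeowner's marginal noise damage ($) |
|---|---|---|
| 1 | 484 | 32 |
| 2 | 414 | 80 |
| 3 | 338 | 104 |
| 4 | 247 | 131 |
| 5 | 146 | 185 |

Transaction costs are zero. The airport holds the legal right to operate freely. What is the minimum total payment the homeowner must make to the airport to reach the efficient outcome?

$146

Left alone the airport would choose level 5 (marginal profit stays positive).
Efficient level: k* = 4 (marginal profit ≥ marginal noise damage through 4).
The homeowner must at least cover the airport's forgone profit from cutting 5→4: 146 = 146.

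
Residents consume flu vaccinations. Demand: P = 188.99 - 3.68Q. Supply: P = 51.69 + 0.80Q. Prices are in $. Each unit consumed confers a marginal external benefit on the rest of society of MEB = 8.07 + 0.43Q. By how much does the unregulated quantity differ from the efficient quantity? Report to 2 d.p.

5.25 units

Market equilibrium (private): 51.69 + 0.80Q = 188.99 - 3.68Q → Q_m = 30.6473.
Social marginal benefit = demand + MEB = 197.06 - 3.25Q.
Set SMB = MC: 197.06 - 3.25Q = 51.69 + 0.80Q → Q* = 35.8938.
Gap = |30.6473 − 35.8938| = 5.2465.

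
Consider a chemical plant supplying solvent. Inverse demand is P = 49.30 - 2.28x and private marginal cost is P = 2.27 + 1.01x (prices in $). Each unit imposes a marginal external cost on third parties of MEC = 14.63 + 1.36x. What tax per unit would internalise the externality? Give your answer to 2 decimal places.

Social marginal cost = private MC + MEC = 16.90 + 2.37x.
Set SMC = demand: 16.90 + 2.37x = 49.30 - 2.28x → x* = 6.9677.
The Pigouvian tax equals MEC at x*: 14.63 + 1.36×6.9677 = 24.1061.

tax = $24.11 per unit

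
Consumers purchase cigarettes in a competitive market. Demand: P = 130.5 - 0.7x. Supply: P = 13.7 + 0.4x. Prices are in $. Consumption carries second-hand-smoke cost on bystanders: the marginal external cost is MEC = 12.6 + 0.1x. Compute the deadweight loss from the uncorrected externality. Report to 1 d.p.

Market equilibrium (private): 13.7 + 0.4x = 130.5 - 0.7x → x_m = 106.1818.
Social marginal benefit = demand − MEC = 117.9 - 0.8x.
Set SMB = MC: 117.9 - 0.8x = 13.7 + 0.4x → x* = 86.8333.
Height of the DWL triangle at x_m is MC(x_m) − SMB(x_m) = MEC(x_m) = 23.2182.
DWL = ½ × 19.3485 × 23.2182 = 224.6187.

DWL = $224.6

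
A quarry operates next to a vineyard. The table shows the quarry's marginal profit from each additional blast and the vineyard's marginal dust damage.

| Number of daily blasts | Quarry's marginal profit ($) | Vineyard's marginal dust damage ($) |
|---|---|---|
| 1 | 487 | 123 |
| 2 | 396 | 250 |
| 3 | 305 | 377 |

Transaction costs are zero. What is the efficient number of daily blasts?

Bargaining reaches the level where marginal profit last exceeds marginal dust damage.
That holds through level 2 (396 ≥ 250) but not at 3 (305 < 377).

2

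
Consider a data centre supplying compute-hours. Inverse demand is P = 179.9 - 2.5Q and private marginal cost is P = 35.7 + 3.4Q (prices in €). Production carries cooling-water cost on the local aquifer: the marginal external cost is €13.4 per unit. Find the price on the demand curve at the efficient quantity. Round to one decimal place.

P = €124.5

Social marginal cost = private MC + MEC = 49.1 + 3.4Q.
Set SMC = demand: 49.1 + 3.4Q = 179.9 - 2.5Q → Q* = 22.1695.
Consumer price on the demand curve at Q*: 179.9 − 2.5×22.1695 = 124.4763.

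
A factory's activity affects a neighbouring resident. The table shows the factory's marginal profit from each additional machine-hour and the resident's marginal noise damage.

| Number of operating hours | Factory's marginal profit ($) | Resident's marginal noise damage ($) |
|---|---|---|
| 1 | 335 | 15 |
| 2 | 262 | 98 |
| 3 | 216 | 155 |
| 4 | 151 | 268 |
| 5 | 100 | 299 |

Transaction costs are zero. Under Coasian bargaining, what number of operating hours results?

Bargaining reaches the level where marginal profit last exceeds marginal noise damage.
That holds through level 3 (216 ≥ 155) but not at 4 (151 < 268).

3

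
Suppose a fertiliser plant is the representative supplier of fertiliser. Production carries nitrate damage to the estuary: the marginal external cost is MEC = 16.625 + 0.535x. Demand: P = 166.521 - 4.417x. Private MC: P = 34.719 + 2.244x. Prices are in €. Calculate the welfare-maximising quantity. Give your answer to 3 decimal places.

x* = 16.006

Social marginal cost = private MC + MEC = 51.344 + 2.779x.
Set SMC = demand: 51.344 + 2.779x = 166.521 - 4.417x → x* = 16.0057.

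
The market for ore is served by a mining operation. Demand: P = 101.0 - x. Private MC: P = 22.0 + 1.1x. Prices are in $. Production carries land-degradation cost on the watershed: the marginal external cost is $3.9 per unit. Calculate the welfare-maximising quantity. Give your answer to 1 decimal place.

x* = 35.8

Social marginal cost = private MC + MEC = 25.9 + 1.1x.
Set SMC = demand: 25.9 + 1.1x = 101.0 - x → x* = 35.7619.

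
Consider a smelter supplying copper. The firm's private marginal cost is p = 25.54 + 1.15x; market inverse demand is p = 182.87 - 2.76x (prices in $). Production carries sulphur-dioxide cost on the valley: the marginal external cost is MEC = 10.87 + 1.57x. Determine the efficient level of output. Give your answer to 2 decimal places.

x* = 26.73

Social marginal cost = private MC + MEC = 36.41 + 2.72x.
Set SMC = demand: 36.41 + 2.72x = 182.87 - 2.76x → x* = 26.7263.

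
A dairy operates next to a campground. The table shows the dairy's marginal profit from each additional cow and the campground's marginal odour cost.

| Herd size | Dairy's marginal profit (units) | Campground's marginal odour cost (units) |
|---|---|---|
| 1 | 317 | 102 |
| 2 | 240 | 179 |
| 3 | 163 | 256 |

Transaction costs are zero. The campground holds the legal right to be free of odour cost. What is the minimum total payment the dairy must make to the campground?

Efficient level: marginal profit ≥ marginal odour cost through level 2, so k* = 2.
With the campground holding the right, the dairy must at least compensate total damage at k*: 102 + 179 = 281.

281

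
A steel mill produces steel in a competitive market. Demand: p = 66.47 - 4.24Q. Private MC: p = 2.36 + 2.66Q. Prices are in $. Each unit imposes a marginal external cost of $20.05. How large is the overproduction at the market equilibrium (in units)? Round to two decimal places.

Market equilibrium (private): 2.36 + 2.66Q = 66.47 - 4.24Q → Q_m = 9.2913.
Social marginal cost = private MC + MEC = 22.41 + 2.66Q.
Set SMC = demand: 22.41 + 2.66Q = 66.47 - 4.24Q → Q* = 6.3855.
Gap = |9.2913 − 6.3855| = 2.9058.

2.91 units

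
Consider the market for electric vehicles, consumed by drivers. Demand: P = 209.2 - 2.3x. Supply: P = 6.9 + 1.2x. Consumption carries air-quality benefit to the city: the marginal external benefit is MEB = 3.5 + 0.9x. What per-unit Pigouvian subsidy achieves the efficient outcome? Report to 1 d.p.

subsidy = 74.7 per unit

Social marginal benefit = demand + MEB = 212.7 - 1.4x.
Set SMB = MC: 212.7 - 1.4x = 6.9 + 1.2x → x* = 79.1538.
The Pigouvian subsidy equals MEB at x*: 3.5 + 0.9×79.1538 = 74.7384.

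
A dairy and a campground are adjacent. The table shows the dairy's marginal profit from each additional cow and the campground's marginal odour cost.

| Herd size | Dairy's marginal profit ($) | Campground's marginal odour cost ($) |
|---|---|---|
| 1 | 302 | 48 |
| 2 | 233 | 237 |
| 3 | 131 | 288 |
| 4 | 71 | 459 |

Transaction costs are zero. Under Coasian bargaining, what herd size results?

Bargaining reaches the level where marginal profit last exceeds marginal odour cost.
That holds through level 1 (302 ≥ 48) but not at 2 (233 < 237).

1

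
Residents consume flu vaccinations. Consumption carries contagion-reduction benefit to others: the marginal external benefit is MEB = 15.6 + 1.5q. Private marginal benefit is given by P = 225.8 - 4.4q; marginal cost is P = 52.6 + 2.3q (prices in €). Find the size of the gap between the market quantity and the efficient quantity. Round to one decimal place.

Market equilibrium (private): 52.6 + 2.3q = 225.8 - 4.4q → q_m = 25.8507.
Social marginal benefit = demand + MEB = 241.4 - 2.9q.
Set SMB = MC: 241.4 - 2.9q = 52.6 + 2.3q → q* = 36.3077.
Gap = |25.8507 − 36.3077| = 10.4570.

10.5 units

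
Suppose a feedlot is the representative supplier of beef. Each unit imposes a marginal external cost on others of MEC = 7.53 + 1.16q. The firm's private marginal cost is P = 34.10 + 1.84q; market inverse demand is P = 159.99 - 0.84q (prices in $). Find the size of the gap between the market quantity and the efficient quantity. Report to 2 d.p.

Market equilibrium (private): 34.10 + 1.84q = 159.99 - 0.84q → q_m = 46.9739.
Social marginal cost = private MC + MEC = 41.63 + 3.00q.
Set SMC = demand: 41.63 + 3.00q = 159.99 - 0.84q → q* = 30.8229.
Gap = |46.9739 − 30.8229| = 16.1510.

16.15 units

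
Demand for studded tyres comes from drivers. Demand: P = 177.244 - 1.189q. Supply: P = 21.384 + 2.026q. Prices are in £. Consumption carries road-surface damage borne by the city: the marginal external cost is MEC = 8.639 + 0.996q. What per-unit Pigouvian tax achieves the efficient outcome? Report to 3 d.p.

tax = £43.460 per unit

Social marginal benefit = demand − MEC = 168.605 - 2.185q.
Set SMB = MC: 168.605 - 2.185q = 21.384 + 2.026q → q* = 34.9611.
The Pigouvian tax equals MEC at q*: 8.639 + 0.996×34.9611 = 43.4603.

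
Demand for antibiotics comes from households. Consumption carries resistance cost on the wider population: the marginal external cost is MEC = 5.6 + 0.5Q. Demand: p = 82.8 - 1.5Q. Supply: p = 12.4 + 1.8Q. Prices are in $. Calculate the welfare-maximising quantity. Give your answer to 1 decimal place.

Social marginal benefit = demand − MEC = 77.2 - 2.0Q.
Set SMB = MC: 77.2 - 2.0Q = 12.4 + 1.8Q → Q* = 17.0526.

Q* = 17.1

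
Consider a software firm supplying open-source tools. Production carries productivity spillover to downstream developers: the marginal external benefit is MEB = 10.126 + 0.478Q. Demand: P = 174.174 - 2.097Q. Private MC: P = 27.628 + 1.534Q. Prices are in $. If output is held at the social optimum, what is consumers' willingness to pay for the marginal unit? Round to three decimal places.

Social marginal cost = private MC − MEB = 17.502 + 1.056Q.
Set SMC = demand: 17.502 + 1.056Q = 174.174 - 2.097Q → Q* = 49.6898.
Consumer price on the demand curve at Q*: 174.174 − 2.097×49.6898 = 69.9745.

P = $69.974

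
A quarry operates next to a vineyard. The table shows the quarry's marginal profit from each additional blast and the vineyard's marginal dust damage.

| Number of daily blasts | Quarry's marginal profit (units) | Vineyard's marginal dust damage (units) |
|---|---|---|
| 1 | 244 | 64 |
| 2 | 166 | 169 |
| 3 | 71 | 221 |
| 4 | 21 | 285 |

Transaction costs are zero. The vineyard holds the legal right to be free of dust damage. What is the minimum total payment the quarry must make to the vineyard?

Efficient level: marginal profit ≥ marginal dust damage through level 1, so k* = 1.
With the vineyard holding the right, the quarry must at least compensate total damage at k*: 64 = 64.

64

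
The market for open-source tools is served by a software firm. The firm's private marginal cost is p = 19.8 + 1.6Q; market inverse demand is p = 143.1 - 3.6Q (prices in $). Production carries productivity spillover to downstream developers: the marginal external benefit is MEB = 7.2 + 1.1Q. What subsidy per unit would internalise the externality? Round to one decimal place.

Social marginal cost = private MC − MEB = 12.6 + 0.5Q.
Set SMC = demand: 12.6 + 0.5Q = 143.1 - 3.6Q → Q* = 31.8293.
The Pigouvian subsidy equals MEB at Q*: 7.2 + 1.1×31.8293 = 42.2122.

subsidy = $42.2 per unit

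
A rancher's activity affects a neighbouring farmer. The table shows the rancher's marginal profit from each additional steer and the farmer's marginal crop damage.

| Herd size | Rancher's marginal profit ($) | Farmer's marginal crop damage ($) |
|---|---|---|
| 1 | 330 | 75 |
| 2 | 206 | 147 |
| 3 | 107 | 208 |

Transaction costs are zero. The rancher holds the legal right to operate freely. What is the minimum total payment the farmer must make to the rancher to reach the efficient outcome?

$107

Left alone the rancher would choose level 3 (marginal profit stays positive).
Efficient level: k* = 2 (marginal profit ≥ marginal crop damage through 2).
The farmer must at least cover the rancher's forgone profit from cutting 3→2: 107 = 107.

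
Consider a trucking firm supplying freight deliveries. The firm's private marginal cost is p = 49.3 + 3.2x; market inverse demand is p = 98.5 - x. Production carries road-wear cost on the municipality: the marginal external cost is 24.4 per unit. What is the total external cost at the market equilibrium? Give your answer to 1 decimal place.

Market equilibrium (private): 49.3 + 3.2x = 98.5 - x → x_m = 11.7143.
Total external cost = MEC × x_m = 24.4 × 11.7143 = 285.8289.

285.8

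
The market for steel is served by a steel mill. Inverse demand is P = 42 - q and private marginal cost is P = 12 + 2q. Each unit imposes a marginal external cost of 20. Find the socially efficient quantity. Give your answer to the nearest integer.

Social marginal cost = private MC + MEC = 32 + 2q.
Set SMC = demand: 32 + 2q = 42 - q → q* = 3.3333.

q* = 3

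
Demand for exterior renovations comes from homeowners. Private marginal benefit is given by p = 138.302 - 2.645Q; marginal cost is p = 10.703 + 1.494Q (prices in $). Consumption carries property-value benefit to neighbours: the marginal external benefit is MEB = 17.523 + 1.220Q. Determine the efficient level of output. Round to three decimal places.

Social marginal benefit = demand + MEB = 155.825 - 1.425Q.
Set SMB = MC: 155.825 - 1.425Q = 10.703 + 1.494Q → Q* = 49.7163.

Q* = 49.716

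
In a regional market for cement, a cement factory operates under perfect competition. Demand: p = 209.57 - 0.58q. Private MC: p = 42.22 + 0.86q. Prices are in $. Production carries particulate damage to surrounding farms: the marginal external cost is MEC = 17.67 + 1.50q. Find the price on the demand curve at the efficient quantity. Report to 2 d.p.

P = $180.04

Social marginal cost = private MC + MEC = 59.89 + 2.36q.
Set SMC = demand: 59.89 + 2.36q = 209.57 - 0.58q → q* = 50.9116.
Consumer price on the demand curve at q*: 209.57 − 0.58×50.9116 = 180.0413.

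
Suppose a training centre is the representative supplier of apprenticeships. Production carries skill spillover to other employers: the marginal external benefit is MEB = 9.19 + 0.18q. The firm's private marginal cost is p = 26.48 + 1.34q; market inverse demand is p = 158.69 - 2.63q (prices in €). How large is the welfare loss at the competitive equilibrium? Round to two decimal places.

Market equilibrium (private): 26.48 + 1.34q = 158.69 - 2.63q → q_m = 33.3023.
Social marginal cost = private MC − MEB = 17.29 + 1.16q.
Set SMC = demand: 17.29 + 1.16q = 158.69 - 2.63q → q* = 37.3087.
The welfare-loss triangle has base |q_m − q*| and height MEB(q_m) (the vertical gap between SMC and demand is zero at q* and MEB at q_m).
DWL = ½ × 4.0064 × 15.1844 = 30.4174.

DWL = €30.42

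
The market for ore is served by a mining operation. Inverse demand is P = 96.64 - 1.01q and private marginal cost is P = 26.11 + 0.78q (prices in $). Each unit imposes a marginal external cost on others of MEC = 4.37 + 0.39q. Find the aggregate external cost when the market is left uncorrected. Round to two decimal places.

Market equilibrium (private): 26.11 + 0.78q = 96.64 - 1.01q → q_m = 39.4022.
Total external cost = ∫₀^{q_m} (4.37 + 0.39q) dq = 4.37×39.4022 + ½×0.39×39.4022² = 474.9316.

$474.93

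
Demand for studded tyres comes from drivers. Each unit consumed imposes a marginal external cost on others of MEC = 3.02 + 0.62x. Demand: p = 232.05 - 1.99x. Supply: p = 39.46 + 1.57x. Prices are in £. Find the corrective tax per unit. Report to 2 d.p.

Social marginal benefit = demand − MEC = 229.03 - 2.61x.
Set SMB = MC: 229.03 - 2.61x = 39.46 + 1.57x → x* = 45.3517.
The Pigouvian tax equals MEC at x*: 3.02 + 0.62×45.3517 = 31.1381.

tax = £31.14 per unit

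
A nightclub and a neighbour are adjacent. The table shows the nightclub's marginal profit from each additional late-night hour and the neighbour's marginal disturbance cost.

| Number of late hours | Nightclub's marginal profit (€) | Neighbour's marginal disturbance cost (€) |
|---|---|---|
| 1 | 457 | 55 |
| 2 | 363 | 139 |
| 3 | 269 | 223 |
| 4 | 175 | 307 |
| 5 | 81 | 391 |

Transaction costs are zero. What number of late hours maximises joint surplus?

Bargaining reaches the level where marginal profit last exceeds marginal disturbance cost.
That holds through level 3 (269 ≥ 223) but not at 4 (175 < 307).

3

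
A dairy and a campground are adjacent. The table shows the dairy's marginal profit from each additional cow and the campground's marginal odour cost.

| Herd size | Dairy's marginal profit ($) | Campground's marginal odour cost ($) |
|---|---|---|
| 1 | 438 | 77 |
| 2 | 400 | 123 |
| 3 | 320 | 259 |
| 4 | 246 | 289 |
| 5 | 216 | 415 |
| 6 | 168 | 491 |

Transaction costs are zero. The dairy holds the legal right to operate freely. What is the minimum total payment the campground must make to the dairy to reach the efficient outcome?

Left alone the dairy would choose level 6 (marginal profit stays positive).
Efficient level: k* = 3 (marginal profit ≥ marginal odour cost through 3).
The campground must at least cover the dairy's forgone profit from cutting 6→3: 246 + 216 + 168 = 630.

$630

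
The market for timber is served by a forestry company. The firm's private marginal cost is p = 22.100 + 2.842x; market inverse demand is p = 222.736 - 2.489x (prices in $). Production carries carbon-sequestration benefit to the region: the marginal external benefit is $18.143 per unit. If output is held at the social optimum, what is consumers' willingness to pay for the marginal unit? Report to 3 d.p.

P = $120.590

Social marginal cost = private MC − MEB = 3.957 + 2.842x.
Set SMC = demand: 3.957 + 2.842x = 222.736 - 2.489x → x* = 41.0390.
Consumer price on the demand curve at x*: 222.736 − 2.489×41.0390 = 120.5899.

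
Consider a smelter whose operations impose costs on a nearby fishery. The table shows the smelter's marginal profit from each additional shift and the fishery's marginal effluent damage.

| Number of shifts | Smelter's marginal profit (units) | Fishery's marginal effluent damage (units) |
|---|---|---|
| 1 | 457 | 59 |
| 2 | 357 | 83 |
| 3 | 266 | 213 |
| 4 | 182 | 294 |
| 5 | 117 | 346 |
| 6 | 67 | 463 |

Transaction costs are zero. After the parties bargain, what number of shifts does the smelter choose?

Bargaining reaches the level where marginal profit last exceeds marginal effluent damage.
That holds through level 3 (266 ≥ 213) but not at 4 (182 < 294).

3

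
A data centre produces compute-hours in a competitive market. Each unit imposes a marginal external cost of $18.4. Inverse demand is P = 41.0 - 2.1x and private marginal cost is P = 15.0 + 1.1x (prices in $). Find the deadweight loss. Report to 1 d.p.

Market equilibrium (private): 15.0 + 1.1x = 41.0 - 2.1x → x_m = 8.1250.
Social marginal cost = private MC + MEC = 33.4 + 1.1x.
Set SMC = demand: 33.4 + 1.1x = 41.0 - 2.1x → x* = 2.3750.
Between x* and x_m the wedge SMC − demand runs linearly from 0 to MEC(x_m), so the loss is a triangle.
DWL = ½ × 5.7500 × 18.4000 = 52.9000.

DWL = $52.9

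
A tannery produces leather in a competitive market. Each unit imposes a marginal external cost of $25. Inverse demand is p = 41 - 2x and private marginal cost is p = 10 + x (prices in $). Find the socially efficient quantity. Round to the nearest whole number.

Social marginal cost = private MC + MEC = 35 + x.
Set SMC = demand: 35 + x = 41 - 2x → x* = 2.0000.

x* = 2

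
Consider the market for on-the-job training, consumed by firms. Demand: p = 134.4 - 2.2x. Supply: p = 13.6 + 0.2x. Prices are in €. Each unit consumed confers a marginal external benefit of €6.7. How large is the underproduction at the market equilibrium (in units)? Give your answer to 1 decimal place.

2.8 units

Market equilibrium (private): 13.6 + 0.2x = 134.4 - 2.2x → x_m = 50.3333.
Social marginal benefit = demand + MEB = 141.1 - 2.2x.
Set SMB = MC: 141.1 - 2.2x = 13.6 + 0.2x → x* = 53.1250.
Gap = |50.3333 − 53.1250| = 2.7917.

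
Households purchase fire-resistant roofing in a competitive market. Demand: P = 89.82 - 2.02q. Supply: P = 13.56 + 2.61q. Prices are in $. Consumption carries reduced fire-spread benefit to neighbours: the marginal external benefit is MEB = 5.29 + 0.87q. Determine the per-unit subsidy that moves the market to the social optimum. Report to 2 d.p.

Social marginal benefit = demand + MEB = 95.11 - 1.15q.
Set SMB = MC: 95.11 - 1.15q = 13.56 + 2.61q → q* = 21.6888.
The Pigouvian subsidy equals MEB at q*: 5.29 + 0.87×21.6888 = 24.1593.

subsidy = $24.16 per unit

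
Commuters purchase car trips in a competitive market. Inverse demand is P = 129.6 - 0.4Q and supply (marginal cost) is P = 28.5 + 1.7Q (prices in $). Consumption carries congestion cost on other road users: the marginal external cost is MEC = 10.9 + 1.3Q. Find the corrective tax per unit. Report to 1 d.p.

tax = $45.4 per unit

Social marginal benefit = demand − MEC = 118.7 - 1.7Q.
Set SMB = MC: 118.7 - 1.7Q = 28.5 + 1.7Q → Q* = 26.5294.
The Pigouvian tax equals MEC at Q*: 10.9 + 1.3×26.5294 = 45.3882.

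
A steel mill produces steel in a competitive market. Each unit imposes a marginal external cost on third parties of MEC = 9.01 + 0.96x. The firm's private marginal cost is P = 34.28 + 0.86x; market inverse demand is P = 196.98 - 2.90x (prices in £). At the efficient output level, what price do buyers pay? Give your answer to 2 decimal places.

P = £102.55

Social marginal cost = private MC + MEC = 43.29 + 1.82x.
Set SMC = demand: 43.29 + 1.82x = 196.98 - 2.90x → x* = 32.5614.
Consumer price on the demand curve at x*: 196.98 − 2.90×32.5614 = 102.5519.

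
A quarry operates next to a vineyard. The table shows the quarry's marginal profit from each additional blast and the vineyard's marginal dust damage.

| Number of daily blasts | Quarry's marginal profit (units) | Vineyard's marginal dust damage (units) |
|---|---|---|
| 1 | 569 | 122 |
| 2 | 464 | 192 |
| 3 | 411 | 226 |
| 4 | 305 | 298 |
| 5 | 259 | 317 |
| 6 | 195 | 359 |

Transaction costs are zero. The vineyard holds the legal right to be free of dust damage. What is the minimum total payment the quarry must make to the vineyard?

838

Efficient level: marginal profit ≥ marginal dust damage through level 4, so k* = 4.
With the vineyard holding the right, the quarry must at least compensate total damage at k*: 122 + 192 + 226 + 298 = 838.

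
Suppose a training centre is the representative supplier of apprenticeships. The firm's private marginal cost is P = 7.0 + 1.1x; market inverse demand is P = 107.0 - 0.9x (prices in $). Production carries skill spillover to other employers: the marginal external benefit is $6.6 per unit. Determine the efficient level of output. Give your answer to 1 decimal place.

Social marginal cost = private MC − MEB = 0.4 + 1.1x.
Set SMC = demand: 0.4 + 1.1x = 107.0 - 0.9x → x* = 53.3000.

x* = 53.3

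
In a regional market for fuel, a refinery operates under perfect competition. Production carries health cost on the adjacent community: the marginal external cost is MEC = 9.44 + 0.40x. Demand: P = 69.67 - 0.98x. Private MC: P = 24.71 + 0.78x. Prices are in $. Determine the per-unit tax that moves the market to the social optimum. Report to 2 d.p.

Social marginal cost = private MC + MEC = 34.15 + 1.18x.
Set SMC = demand: 34.15 + 1.18x = 69.67 - 0.98x → x* = 16.4444.
The Pigouvian tax equals MEC at x*: 9.44 + 0.40×16.4444 = 16.0178.

tax = $16.02 per unit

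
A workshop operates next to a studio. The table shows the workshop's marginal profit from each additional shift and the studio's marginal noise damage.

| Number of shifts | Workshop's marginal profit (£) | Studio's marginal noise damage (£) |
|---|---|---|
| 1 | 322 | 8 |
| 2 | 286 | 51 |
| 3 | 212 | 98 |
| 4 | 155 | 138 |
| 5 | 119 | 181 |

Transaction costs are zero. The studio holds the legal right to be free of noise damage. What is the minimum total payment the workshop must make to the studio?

£295

Efficient level: marginal profit ≥ marginal noise damage through level 4, so k* = 4.
With the studio holding the right, the workshop must at least compensate total damage at k*: 8 + 51 + 98 + 138 = 295.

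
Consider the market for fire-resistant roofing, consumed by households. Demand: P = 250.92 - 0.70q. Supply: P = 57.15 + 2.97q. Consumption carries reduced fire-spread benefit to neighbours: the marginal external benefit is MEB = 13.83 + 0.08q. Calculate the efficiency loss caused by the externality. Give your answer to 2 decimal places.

Market equilibrium (private): 57.15 + 2.97q = 250.92 - 0.70q → q_m = 52.7984.
Social marginal benefit = demand + MEB = 264.75 - 0.62q.
Set SMB = MC: 264.75 - 0.62q = 57.15 + 2.97q → q* = 57.8273.
Between q* and q_m the wedge SMB − MC runs linearly from 0 to MEB(q_m), so the loss is a triangle.
DWL = ½ × 5.0289 × 18.0539 = 45.3956.

DWL = 45.40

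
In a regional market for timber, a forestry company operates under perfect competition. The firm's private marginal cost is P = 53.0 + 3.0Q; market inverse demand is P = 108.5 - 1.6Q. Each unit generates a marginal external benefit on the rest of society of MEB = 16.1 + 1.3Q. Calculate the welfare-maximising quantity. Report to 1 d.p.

Social marginal cost = private MC − MEB = 36.9 + 1.7Q.
Set SMC = demand: 36.9 + 1.7Q = 108.5 - 1.6Q → Q* = 21.6970.

Q* = 21.7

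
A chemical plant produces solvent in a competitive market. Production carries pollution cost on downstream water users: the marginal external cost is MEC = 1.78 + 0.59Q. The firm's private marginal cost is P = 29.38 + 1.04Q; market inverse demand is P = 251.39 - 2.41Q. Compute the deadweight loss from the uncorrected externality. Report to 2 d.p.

Market equilibrium (private): 29.38 + 1.04Q = 251.39 - 2.41Q → Q_m = 64.3507.
Social marginal cost = private MC + MEC = 31.16 + 1.63Q.
Set SMC = demand: 31.16 + 1.63Q = 251.39 - 2.41Q → Q* = 54.5124.
Between Q* and Q_m the wedge SMC − demand runs linearly from 0 to MEC(Q_m), so the loss is a triangle.
DWL = ½ × 9.8383 × 39.7469 = 195.5210.

DWL = 195.52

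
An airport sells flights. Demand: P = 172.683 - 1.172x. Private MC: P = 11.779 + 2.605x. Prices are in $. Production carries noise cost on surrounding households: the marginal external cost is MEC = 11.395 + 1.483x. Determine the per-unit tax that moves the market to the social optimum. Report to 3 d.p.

tax = $53.547 per unit

Social marginal cost = private MC + MEC = 23.174 + 4.088x.
Set SMC = demand: 23.174 + 4.088x = 172.683 - 1.172x → x* = 28.4238.
The Pigouvian tax equals MEC at x*: 11.395 + 1.483×28.4238 = 53.5475.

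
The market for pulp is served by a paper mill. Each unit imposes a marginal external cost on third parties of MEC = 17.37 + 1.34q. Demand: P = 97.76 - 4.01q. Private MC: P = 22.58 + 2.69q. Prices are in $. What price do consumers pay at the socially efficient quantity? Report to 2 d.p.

P = $68.93

Social marginal cost = private MC + MEC = 39.95 + 4.03q.
Set SMC = demand: 39.95 + 4.03q = 97.76 - 4.01q → q* = 7.1903.
Consumer price on the demand curve at q*: 97.76 − 4.01×7.1903 = 68.9269.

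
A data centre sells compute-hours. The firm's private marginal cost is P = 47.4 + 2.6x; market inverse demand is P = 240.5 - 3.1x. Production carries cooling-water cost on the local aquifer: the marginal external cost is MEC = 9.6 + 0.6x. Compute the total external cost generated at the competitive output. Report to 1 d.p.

Market equilibrium (private): 47.4 + 2.6x = 240.5 - 3.1x → x_m = 33.8772.
Total external cost = ∫₀^{x_m} (9.6 + 0.6x) dx = 9.6×33.8772 + ½×0.6×33.8772² = 669.5205.

669.5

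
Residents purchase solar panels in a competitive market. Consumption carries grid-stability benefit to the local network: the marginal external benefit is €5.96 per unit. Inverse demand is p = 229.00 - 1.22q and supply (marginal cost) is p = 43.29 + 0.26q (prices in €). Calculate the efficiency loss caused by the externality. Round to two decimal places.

DWL = €12.00

Market equilibrium (private): 43.29 + 0.26q = 229.00 - 1.22q → q_m = 125.4797.
Social marginal benefit = demand + MEB = 234.96 - 1.22q.
Set SMB = MC: 234.96 - 1.22q = 43.29 + 0.26q → q* = 129.5068.
The loss is the area between SMB and MC from q* to q_m; with linear curves that's a triangle of height MEB(q_m).
DWL = ½ × 4.0271 × 5.9600 = 12.0008.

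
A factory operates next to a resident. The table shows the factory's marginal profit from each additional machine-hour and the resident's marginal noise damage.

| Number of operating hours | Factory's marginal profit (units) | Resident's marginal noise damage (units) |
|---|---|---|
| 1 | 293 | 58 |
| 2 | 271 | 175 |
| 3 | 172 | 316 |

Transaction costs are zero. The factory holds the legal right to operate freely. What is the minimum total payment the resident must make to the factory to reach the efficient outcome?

172

Left alone the factory would choose level 3 (marginal profit stays positive).
Efficient level: k* = 2 (marginal profit ≥ marginal noise damage through 2).
The resident must at least cover the factory's forgone profit from cutting 3→2: 172 = 172.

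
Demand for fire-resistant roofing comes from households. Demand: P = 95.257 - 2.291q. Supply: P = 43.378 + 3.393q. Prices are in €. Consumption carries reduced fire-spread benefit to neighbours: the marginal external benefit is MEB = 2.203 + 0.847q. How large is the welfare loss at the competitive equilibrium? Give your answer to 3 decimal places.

Market equilibrium (private): 43.378 + 3.393q = 95.257 - 2.291q → q_m = 9.1272.
Social marginal benefit = demand + MEB = 97.460 - 1.444q.
Set SMB = MC: 97.460 - 1.444q = 43.378 + 3.393q → q* = 11.1809.
The welfare-loss triangle has base |q_m − q*| and height MEB(q_m) (the vertical gap between SMB and MC is zero at q* and MEB at q_m).
DWL = ½ × 2.0537 × 9.9337 = 10.2004.

DWL = €10.200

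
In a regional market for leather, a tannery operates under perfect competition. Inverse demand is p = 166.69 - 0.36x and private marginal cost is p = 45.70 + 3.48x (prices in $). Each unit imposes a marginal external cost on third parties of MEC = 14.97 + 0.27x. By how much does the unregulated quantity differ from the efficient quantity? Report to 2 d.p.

5.71 units

Market equilibrium (private): 45.70 + 3.48x = 166.69 - 0.36x → x_m = 31.5078.
Social marginal cost = private MC + MEC = 60.67 + 3.75x.
Set SMC = demand: 60.67 + 3.75x = 166.69 - 0.36x → x* = 25.7956.
Gap = |31.5078 − 25.7956| = 5.7122.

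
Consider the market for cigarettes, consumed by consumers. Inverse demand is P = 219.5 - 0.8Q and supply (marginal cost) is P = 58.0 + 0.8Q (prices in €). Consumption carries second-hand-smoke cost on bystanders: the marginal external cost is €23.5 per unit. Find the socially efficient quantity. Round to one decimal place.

Q* = 86.3

Social marginal benefit = demand − MEC = 196.0 - 0.8Q.
Set SMB = MC: 196.0 - 0.8Q = 58.0 + 0.8Q → Q* = 86.2500.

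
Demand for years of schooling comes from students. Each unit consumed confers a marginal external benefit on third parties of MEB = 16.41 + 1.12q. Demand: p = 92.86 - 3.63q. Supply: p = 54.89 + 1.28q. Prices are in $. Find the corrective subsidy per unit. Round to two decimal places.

Social marginal benefit = demand + MEB = 109.27 - 2.51q.
Set SMB = MC: 109.27 - 2.51q = 54.89 + 1.28q → q* = 14.3483.
The Pigouvian subsidy equals MEB at q*: 16.41 + 1.12×14.3483 = 32.4801.

subsidy = $32.48 per unit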